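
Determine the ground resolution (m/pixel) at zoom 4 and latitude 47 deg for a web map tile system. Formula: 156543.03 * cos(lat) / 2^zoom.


res = 156543.03 * cos(47) / 2^4 = 156543.03 * 0.68199836 / 16 = 6672.63 m/pixel

6672.63 m/pixel


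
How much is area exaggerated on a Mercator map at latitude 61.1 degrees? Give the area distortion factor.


area_distortion = 1/cos^2(61.1) = 4.282

4.282


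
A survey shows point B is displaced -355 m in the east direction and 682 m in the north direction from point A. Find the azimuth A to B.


az = atan2(-355, 682) = -27.5 deg
adjusted to 0-360: 332.5 degrees

332.5 degrees


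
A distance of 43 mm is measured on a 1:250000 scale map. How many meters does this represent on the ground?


ground = 43 mm * 250000 / 1000 = 10750.0 m

10750.0 m


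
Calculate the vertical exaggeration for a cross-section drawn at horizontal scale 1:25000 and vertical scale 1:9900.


VE = horizontal_scale / vertical_scale = 25000 / 9900 ≈ 2.5

2.5x


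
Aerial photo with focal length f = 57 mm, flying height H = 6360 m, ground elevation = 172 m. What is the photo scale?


scale = f / (H - h) = 57 mm / 6188 m = 57 / 6188000 = 1:108561

1:108561


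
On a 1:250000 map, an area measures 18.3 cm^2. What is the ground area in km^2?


ground_area = 18.3 * (250000/100)^2 = 114375000.0 m^2 = 114.375 km^2

114.375 km^2


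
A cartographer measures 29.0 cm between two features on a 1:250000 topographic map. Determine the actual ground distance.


ground = 29.0 cm * 250000 / 100 = 72500.0 m = 72.5 km

72.5 km


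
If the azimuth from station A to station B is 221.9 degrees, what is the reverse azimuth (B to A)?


back azimuth = (221.9 + 180) mod 360 = 41.9 degrees

41.9 degrees


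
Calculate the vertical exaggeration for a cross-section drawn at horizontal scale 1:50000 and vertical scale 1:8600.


VE = horizontal_scale / vertical_scale = 50000 / 8600 ≈ 5.8

5.8x


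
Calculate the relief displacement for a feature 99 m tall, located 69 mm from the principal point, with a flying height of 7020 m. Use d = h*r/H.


d = h * r / H = 99 * 69 / 7020 = 0.97 mm

0.97 mm


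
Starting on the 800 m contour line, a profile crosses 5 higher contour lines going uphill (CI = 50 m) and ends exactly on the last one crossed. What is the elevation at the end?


elevation = 800 + 5 * 50 = 1050 m

1050 m


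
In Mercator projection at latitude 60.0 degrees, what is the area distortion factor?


area_distortion = 1/cos^2(60.0) = 4.0

4.0


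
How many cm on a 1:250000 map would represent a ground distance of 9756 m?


map_cm = 9756 * 100 / 250000 = 3.9024 cm ≈ 3.9 cm

3.9 cm


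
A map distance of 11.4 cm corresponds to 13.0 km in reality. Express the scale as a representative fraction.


ground = 13.0 km = 1300000 cm; RF denominator = ground / map = 1300000 / 11.4 ≈ 114035; RF = 1:114035

1:114035


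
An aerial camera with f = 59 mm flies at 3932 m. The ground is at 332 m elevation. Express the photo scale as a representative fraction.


scale = f / (H - h) = 59 mm / 3600 m = 59 / 3600000 = 1:61017

1:61017


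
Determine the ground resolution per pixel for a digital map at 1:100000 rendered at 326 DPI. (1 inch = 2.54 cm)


pixel_cm = 2.54 / 326 ≈ 0.007791 cm
ground = pixel_cm * 100000 / 100 = 2.54 * 100000 / (326 * 100) = 254000 / 32600 ≈ 7.79 m

7.79 m


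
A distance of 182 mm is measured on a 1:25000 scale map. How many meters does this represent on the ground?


ground = 182 mm * 25000 / 1000 = 4550.0 m

4550.0 m


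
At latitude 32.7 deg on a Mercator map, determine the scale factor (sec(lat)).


SF = 1 / cos(32.7) = 1 / 0.841511 = 1.188

1.188


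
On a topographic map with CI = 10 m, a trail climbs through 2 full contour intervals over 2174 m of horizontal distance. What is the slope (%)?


elevation change = 2 * 10 = 20 m
slope = 20 / 2174 * 100 = 0.9%

0.9%


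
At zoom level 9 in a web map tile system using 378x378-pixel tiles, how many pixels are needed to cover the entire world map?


tiles per axis = 2^9 = 512
total tiles = 512^2 = 262144
pixels per axis = 512 * 378 = 193536
total pixels = 193536^2 = 37456183296

37456183296 pixels


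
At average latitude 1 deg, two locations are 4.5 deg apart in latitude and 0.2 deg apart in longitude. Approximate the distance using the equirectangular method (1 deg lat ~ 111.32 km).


dlat_km = 4.5 * 111.32 = 500.94
dlon_km = 0.2 * 111.32 * cos(1) ≈ 22.261
dist = sqrt(500.94^2 + 22.261^2) ≈ 501.4 km

501.4 km


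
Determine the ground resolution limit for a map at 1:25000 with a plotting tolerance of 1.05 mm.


ground = 1.05 mm * 25000 / 1000 = 26.25 m

26.25 m


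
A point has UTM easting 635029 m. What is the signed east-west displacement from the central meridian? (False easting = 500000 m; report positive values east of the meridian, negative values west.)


displacement = 635029 - 500000 = 135029 m

135029 m


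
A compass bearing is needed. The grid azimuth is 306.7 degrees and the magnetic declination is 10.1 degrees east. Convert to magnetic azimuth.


magnetic azimuth = grid azimuth - declination (east +ve)
mag_az = 306.7 - 10.1 = 296.6 degrees

296.6 degrees


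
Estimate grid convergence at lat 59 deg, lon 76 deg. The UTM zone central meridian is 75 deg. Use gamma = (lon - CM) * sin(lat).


gamma = (76 - 75) * sin(59) = 1 * 0.857167 = 0.857 degrees

0.857 degrees


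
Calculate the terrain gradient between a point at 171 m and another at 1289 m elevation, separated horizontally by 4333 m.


gradient = (1289 - 171) / 4333 = 1118 / 4333 = 0.258

0.258


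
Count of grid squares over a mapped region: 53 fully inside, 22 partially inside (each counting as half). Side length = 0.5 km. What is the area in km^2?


effective squares = 53 + 22 * 0.5 = 64.0
area = 64.0 * 0.25 = 16.0 km^2

16.0 km^2


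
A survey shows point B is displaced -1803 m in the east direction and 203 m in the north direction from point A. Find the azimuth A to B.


az = atan2(-1803, 203) = -83.6 deg
adjusted to 0-360: 276.4 degrees

276.4 degrees


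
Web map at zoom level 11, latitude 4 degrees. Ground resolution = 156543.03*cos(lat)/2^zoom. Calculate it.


res = 156543.03 * cos(4) / 2^11 = 156543.03 * 0.99756405 / 2048 = 76.25 m/pixel

76.25 m/pixel


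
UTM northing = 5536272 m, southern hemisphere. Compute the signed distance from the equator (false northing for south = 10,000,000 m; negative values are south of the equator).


For southern: actual = 5536272 - 10000000 = -4463728 m

-4463728 m


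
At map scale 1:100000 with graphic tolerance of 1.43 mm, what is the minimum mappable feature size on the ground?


ground = 1.43 mm * 100000 / 1000 = 143.0 m

143.0 m


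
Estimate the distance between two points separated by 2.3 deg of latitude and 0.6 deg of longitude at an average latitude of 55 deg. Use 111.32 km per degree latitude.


dlat_km = 2.3 * 111.32 = 256.036
dlon_km = 0.6 * 111.32 * cos(55) ≈ 38.31
dist = sqrt(256.036^2 + 38.31^2) ≈ 258.9 km

258.9 km


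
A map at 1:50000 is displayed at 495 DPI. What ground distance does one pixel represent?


pixel_cm = 2.54 / 495 ≈ 0.005131 cm
ground = pixel_cm * 50000 / 100 = 2.54 * 50000 / (495 * 100) = 127000 / 49500 ≈ 2.57 m

2.57 m


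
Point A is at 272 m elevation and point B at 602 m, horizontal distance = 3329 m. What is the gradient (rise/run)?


gradient = (602 - 272) / 3329 = 330 / 3329 = 0.0991

0.0991


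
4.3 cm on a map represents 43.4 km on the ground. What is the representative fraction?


ground = 43.4 km = 4340000 cm; RF denominator = ground / map = 4340000 / 4.3 ≈ 1009302; RF = 1:1009302

1:1009302


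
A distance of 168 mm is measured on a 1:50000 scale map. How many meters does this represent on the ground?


ground = 168 mm * 50000 / 1000 = 8400.0 m

8400.0 m


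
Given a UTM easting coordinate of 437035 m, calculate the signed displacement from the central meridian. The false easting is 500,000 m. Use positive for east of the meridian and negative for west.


displacement = 437035 - 500000 = -62965 m

-62965 m


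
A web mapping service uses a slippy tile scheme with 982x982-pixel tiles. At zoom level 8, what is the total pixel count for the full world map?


tiles per axis = 2^8 = 256
total tiles = 256^2 = 65536
pixels per axis = 256 * 982 = 251392
total pixels = 251392^2 = 63197937664

63197937664 pixels


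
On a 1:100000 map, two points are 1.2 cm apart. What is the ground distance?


ground = 1.2 cm * 100000 / 100 = 1200.0 m = 1.2 km

1.2 km


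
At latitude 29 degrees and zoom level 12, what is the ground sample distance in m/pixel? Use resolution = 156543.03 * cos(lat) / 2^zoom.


res = 156543.03 * cos(29) / 2^12 = 156543.03 * 0.87461971 / 4096 = 33.43 m/pixel

33.43 m/pixel


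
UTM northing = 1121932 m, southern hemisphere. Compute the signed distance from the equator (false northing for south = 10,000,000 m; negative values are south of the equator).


For southern: actual = 1121932 - 10000000 = -8878068 m

-8878068 m


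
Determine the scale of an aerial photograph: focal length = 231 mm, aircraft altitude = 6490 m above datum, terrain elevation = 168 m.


scale = f / (H - h) = 231 mm / 6322 m = 231 / 6322000 = 1:27368

1:27368


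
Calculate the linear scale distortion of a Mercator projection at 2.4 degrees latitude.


SF = 1 / cos(2.4) = 1 / 0.999123 = 1.001

1.001


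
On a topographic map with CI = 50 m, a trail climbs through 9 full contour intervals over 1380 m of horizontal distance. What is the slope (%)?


elevation change = 9 * 50 = 450 m
slope = 450 / 1380 * 100 = 32.6%

32.6%


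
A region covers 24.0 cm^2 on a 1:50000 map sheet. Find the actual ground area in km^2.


ground_area = 24.0 * (50000/100)^2 = 6000000.0 m^2 = 6.0 km^2

6.0 km^2


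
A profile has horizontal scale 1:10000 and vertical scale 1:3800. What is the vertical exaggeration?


VE = horizontal_scale / vertical_scale = 10000 / 3800 ≈ 2.6

2.6x


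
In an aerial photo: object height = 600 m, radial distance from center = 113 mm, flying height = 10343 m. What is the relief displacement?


d = h * r / H = 600 * 113 / 10343 = 6.56 mm

6.56 mm


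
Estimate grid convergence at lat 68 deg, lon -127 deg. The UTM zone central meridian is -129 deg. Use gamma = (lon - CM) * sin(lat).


gamma = (-127 - -129) * sin(68) = 2 * 0.927184 = 1.854 degrees

1.854 degrees


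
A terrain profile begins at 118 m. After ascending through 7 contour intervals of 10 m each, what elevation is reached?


elevation = 118 + 7 * 10 = 188 m

188 m


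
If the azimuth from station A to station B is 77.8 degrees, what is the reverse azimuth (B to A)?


back azimuth = (77.8 + 180) mod 360 = 257.8 degrees

257.8 degrees


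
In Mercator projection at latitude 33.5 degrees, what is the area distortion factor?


area_distortion = 1/cos^2(33.5) = 1.438

1.438


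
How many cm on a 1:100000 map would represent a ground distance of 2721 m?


map_cm = 2721 * 100 / 100000 = 2.721 cm ≈ 2.72 cm

2.72 cm


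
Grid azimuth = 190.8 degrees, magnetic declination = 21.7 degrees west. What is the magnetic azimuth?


magnetic azimuth = grid azimuth - declination (east +ve)
mag_az = 190.8 - -21.7 = 212.5 degrees

212.5 degrees


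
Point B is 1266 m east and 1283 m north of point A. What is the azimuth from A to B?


az = atan2(1266, 1283) = 44.6 deg
adjusted to 0-360: 44.6 degrees

44.6 degrees


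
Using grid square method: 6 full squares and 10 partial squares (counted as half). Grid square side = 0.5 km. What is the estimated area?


effective squares = 6 + 10 * 0.5 = 11.0
area = 11.0 * 0.25 = 2.75 km^2

2.75 km^2


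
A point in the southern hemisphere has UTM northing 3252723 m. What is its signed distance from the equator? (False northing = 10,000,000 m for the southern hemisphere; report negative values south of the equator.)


For southern: actual = 3252723 - 10000000 = -6747277 m

-6747277 m


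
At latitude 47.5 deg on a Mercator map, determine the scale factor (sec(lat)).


SF = 1 / cos(47.5) = 1 / 0.67559 = 1.48

1.48


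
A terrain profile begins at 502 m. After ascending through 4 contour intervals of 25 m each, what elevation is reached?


elevation = 502 + 4 * 25 = 602 m

602 m


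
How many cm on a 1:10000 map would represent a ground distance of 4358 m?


map_cm = 4358 * 100 / 10000 = 43.58 cm

43.58 cm


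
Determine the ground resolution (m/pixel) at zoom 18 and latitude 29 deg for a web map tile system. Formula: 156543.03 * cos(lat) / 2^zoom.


res = 156543.03 * cos(29) / 2^18 = 156543.03 * 0.87461971 / 262144 = 0.52 m/pixel

0.52 m/pixel


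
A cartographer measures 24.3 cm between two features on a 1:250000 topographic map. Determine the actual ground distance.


ground = 24.3 cm * 250000 / 100 = 60750.0 m = 60.75 km

60.75 km


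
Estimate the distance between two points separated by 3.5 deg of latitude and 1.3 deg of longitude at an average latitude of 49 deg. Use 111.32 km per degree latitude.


dlat_km = 3.5 * 111.32 = 389.62
dlon_km = 1.3 * 111.32 * cos(49) ≈ 94.942
dist = sqrt(389.62^2 + 94.942^2) ≈ 401.0 km

401.0 km


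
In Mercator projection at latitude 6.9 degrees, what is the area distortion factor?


area_distortion = 1/cos^2(6.9) = 1.015

1.015


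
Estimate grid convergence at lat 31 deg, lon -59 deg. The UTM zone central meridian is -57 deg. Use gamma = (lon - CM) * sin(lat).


gamma = (-59 - -57) * sin(31) = -2 * 0.515038 = -1.03 degrees

-1.03 degrees


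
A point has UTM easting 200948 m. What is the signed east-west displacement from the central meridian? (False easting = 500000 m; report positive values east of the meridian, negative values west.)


displacement = 200948 - 500000 = -299052 m

-299052 m


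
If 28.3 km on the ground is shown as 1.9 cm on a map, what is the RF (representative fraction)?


ground = 28.3 km = 2830000 cm; RF denominator = ground / map = 2830000 / 1.9 ≈ 1489474; RF = 1:1489474

1:1489474


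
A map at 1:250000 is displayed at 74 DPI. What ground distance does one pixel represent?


pixel_cm = 2.54 / 74 ≈ 0.034324 cm
ground = pixel_cm * 250000 / 100 = 2.54 * 250000 / (74 * 100) = 635000 / 7400 ≈ 85.81 m

85.81 m


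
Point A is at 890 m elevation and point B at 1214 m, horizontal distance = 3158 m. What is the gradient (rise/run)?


gradient = (1214 - 890) / 3158 = 324 / 3158 = 0.1026

0.1026


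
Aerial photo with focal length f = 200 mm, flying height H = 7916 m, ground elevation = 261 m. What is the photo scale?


scale = f / (H - h) = 200 mm / 7655 m = 200 / 7655000 = 1:38275

1:38275


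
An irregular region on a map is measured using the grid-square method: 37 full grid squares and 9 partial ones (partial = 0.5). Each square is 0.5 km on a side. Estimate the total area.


effective squares = 37 + 9 * 0.5 = 41.5
area = 41.5 * 0.25 = 10.375 km^2

10.375 km^2


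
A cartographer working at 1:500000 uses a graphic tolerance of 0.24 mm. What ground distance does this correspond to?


ground = 0.24 mm * 500000 / 1000 = 120.0 m

120.0 m


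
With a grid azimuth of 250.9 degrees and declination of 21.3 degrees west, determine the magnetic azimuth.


magnetic azimuth = grid azimuth - declination (east +ve)
mag_az = 250.9 - -21.3 = 272.2 degrees

272.2 degrees


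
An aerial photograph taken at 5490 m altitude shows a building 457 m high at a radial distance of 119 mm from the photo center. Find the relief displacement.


d = h * r / H = 457 * 119 / 5490 = 9.91 mm

9.91 mm


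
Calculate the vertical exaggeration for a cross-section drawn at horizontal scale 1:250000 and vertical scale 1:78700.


VE = horizontal_scale / vertical_scale = 250000 / 78700 ≈ 3.2

3.2x


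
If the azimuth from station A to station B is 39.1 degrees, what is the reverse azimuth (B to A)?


back azimuth = (39.1 + 180) mod 360 = 219.1 degrees

219.1 degrees


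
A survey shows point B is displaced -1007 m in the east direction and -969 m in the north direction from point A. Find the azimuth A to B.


az = atan2(-1007, -969) = -133.9 deg
adjusted to 0-360: 226.1 degrees

226.1 degrees


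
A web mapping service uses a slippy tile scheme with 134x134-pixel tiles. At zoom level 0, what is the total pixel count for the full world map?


tiles per axis = 2^0 = 1
total tiles = 1^2 = 1
pixels per axis = 1 * 134 = 134
total pixels = 134^2 = 17956

17956 pixels


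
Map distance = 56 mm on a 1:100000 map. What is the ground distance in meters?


ground = 56 mm * 100000 / 1000 = 5600.0 m

5600.0 m


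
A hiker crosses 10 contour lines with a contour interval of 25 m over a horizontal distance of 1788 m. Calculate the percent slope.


elevation change = 10 * 25 = 250 m
slope = 250 / 1788 * 100 = 14.0%

14.0%


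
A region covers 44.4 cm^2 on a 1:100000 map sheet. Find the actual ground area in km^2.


ground_area = 44.4 * (100000/100)^2 = 44400000.0 m^2 = 44.4 km^2

44.4 km^2


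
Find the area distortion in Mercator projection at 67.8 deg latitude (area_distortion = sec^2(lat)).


area_distortion = 1/cos^2(67.8) = 7.005

7.005


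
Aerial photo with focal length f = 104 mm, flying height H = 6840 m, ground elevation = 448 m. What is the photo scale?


scale = f / (H - h) = 104 mm / 6392 m = 104 / 6392000 = 1:61462

1:61462


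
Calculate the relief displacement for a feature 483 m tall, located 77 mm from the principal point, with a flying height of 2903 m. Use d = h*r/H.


d = h * r / H = 483 * 77 / 2903 = 12.81 mm

12.81 mm


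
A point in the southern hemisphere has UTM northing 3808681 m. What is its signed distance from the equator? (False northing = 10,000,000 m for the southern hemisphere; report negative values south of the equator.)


For southern: actual = 3808681 - 10000000 = -6191319 m

-6191319 m


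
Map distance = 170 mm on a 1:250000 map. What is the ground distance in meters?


ground = 170 mm * 250000 / 1000 = 42500.0 m

42500.0 m


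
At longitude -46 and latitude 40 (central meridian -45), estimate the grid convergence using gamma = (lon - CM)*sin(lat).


gamma = (-46 - -45) * sin(40) = -1 * 0.642788 = -0.643 degrees

-0.643 degrees


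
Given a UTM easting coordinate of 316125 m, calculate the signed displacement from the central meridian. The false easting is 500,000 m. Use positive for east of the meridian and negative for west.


displacement = 316125 - 500000 = -183875 m

-183875 m


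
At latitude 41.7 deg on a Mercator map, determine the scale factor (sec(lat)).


SF = 1 / cos(41.7) = 1 / 0.746638 = 1.339

1.339


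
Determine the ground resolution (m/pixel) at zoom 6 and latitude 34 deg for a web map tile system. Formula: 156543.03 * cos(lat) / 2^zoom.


res = 156543.03 * cos(34) / 2^6 = 156543.03 * 0.82903757 / 64 = 2027.81 m/pixel

2027.81 m/pixel


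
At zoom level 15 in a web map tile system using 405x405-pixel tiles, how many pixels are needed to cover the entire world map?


tiles per axis = 2^15 = 32768
total tiles = 32768^2 = 1073741824
pixels per axis = 32768 * 405 = 13271040
total pixels = 13271040^2 = 176120502681600

176120502681600 pixels


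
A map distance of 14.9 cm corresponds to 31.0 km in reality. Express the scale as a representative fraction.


ground = 31.0 km = 3100000 cm; RF denominator = ground / map = 3100000 / 14.9 ≈ 208054; RF = 1:208054

1:208054


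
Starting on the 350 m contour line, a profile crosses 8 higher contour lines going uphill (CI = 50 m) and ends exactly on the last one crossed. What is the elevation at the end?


elevation = 350 + 8 * 50 = 750 m

750 m


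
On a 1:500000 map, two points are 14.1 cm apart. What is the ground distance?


ground = 14.1 cm * 500000 / 100 = 70500.0 m = 70.5 km

70.5 km


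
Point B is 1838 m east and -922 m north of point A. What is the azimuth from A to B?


az = atan2(1838, -922) = 116.6 deg
adjusted to 0-360: 116.6 degrees

116.6 degrees


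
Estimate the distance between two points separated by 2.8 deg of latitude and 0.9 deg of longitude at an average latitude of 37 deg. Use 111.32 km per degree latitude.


dlat_km = 2.8 * 111.32 = 311.696
dlon_km = 0.9 * 111.32 * cos(37) ≈ 80.014
dist = sqrt(311.696^2 + 80.014^2) ≈ 321.8 km

321.8 km


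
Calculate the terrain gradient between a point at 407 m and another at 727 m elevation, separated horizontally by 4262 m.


gradient = (727 - 407) / 4262 = 320 / 4262 = 0.0751

0.0751


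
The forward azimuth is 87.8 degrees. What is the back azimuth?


back azimuth = (87.8 + 180) mod 360 = 267.8 degrees

267.8 degrees


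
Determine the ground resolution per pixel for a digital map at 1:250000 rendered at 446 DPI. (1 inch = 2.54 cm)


pixel_cm = 2.54 / 446 ≈ 0.005695 cm
ground = pixel_cm * 250000 / 100 = 2.54 * 250000 / (446 * 100) = 635000 / 44600 ≈ 14.24 m

14.24 m


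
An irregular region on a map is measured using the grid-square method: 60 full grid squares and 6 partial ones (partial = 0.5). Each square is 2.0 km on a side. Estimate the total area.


effective squares = 60 + 6 * 0.5 = 63.0
area = 63.0 * 4.0 = 252.0 km^2

252.0 km^2


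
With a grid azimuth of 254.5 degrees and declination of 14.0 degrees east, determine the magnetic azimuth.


magnetic azimuth = grid azimuth - declination (east +ve)
mag_az = 254.5 - 14.0 = 240.5 degrees

240.5 degrees


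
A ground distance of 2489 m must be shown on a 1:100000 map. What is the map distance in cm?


map_cm = 2489 * 100 / 100000 = 2.489 cm ≈ 2.49 cm

2.49 cm


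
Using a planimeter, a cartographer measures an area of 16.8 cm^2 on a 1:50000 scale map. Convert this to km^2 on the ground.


ground_area = 16.8 * (50000/100)^2 = 4200000.0 m^2 = 4.2 km^2

4.2 km^2


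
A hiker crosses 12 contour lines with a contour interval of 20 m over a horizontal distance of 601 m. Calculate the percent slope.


elevation change = 12 * 20 = 240 m
slope = 240 / 601 * 100 = 39.9%

39.9%


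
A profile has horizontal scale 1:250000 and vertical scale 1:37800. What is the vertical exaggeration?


VE = horizontal_scale / vertical_scale = 250000 / 37800 ≈ 6.6

6.6x


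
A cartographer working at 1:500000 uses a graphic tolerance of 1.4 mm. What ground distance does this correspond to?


ground = 1.4 mm * 500000 / 1000 = 700.0 m

700.0 m


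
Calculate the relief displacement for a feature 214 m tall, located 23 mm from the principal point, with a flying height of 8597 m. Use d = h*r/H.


d = h * r / H = 214 * 23 / 8597 = 0.57 mm

0.57 mm


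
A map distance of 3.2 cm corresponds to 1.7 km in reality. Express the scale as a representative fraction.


ground = 1.7 km = 170000 cm; RF denominator = ground / map = 170000 / 3.2 = 53125; RF = 1:53125

1:53125


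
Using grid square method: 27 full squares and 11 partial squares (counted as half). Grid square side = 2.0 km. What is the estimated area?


effective squares = 27 + 11 * 0.5 = 32.5
area = 32.5 * 4.0 = 130.0 km^2

130.0 km^2


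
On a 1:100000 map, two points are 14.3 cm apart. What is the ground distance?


ground = 14.3 cm * 100000 / 100 = 14300.0 m = 14.3 km

14.3 km


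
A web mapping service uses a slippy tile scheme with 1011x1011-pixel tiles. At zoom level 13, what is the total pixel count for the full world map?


tiles per axis = 2^13 = 8192
total tiles = 8192^2 = 67108864
pixels per axis = 8192 * 1011 = 8282112
total pixels = 8282112^2 = 68593379180544

68593379180544 pixels


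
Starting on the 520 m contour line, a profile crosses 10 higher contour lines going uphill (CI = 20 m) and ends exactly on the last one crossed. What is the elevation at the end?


elevation = 520 + 10 * 20 = 720 m

720 m


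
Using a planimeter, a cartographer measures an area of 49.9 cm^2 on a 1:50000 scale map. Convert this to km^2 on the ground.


ground_area = 49.9 * (50000/100)^2 = 12475000.0 m^2 = 12.475 km^2

12.475 km^2


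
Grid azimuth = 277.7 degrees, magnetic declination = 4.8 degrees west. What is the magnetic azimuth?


magnetic azimuth = grid azimuth - declination (east +ve)
mag_az = 277.7 - -4.8 = 282.5 degrees

282.5 degrees


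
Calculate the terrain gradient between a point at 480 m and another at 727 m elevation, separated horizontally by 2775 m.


gradient = (727 - 480) / 2775 = 247 / 2775 = 0.089

0.089


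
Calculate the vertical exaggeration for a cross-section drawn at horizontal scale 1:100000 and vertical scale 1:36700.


VE = horizontal_scale / vertical_scale = 100000 / 36700 ≈ 2.7

2.7x


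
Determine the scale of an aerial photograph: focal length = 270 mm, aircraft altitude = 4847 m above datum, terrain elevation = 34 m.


scale = f / (H - h) = 270 mm / 4813 m = 270 / 4813000 = 1:17826

1:17826


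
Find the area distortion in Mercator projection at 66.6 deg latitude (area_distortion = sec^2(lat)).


area_distortion = 1/cos^2(66.6) = 6.34

6.34


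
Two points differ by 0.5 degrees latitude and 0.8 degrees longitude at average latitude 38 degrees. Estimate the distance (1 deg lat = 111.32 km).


dlat_km = 0.5 * 111.32 = 55.66
dlon_km = 0.8 * 111.32 * cos(38) ≈ 70.177
dist = sqrt(55.66^2 + 70.177^2) ≈ 89.6 km

89.6 km


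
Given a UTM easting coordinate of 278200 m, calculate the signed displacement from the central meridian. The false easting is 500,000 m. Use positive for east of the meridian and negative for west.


displacement = 278200 - 500000 = -221800 m

-221800 m


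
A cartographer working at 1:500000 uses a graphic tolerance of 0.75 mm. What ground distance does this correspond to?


ground = 0.75 mm * 500000 / 1000 = 375.0 m

375.0 m


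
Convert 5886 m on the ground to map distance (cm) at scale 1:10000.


map_cm = 5886 * 100 / 10000 = 58.86 cm

58.86 cm


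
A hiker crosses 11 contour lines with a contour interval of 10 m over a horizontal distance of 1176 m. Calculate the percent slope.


elevation change = 11 * 10 = 110 m
slope = 110 / 1176 * 100 = 9.4%

9.4%


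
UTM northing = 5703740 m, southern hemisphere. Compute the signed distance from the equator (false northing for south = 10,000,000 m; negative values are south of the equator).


For southern: actual = 5703740 - 10000000 = -4296260 m

-4296260 m


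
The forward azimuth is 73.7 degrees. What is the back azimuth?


back azimuth = (73.7 + 180) mod 360 = 253.7 degrees

253.7 degrees


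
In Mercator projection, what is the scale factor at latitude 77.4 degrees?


SF = 1 / cos(77.4) = 1 / 0.218143 = 4.584

4.584


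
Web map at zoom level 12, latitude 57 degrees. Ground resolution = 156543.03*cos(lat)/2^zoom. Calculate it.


res = 156543.03 * cos(57) / 2^12 = 156543.03 * 0.54463904 / 4096 = 20.82 m/pixel

20.82 m/pixel


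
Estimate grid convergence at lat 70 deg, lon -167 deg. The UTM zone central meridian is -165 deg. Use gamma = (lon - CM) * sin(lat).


gamma = (-167 - -165) * sin(70) = -2 * 0.939693 = -1.879 degrees

-1.879 degrees


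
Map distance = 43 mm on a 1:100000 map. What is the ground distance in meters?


ground = 43 mm * 100000 / 1000 = 4300.0 m

4300.0 m


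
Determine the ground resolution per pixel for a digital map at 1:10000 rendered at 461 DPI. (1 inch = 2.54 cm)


pixel_cm = 2.54 / 461 ≈ 0.00551 cm
ground = pixel_cm * 10000 / 100 = 2.54 * 10000 / (461 * 100) = 25400 / 46100 ≈ 0.55 m

0.55 m


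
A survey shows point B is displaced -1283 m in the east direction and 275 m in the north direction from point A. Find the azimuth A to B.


az = atan2(-1283, 275) = -77.9 deg
adjusted to 0-360: 282.1 degrees

282.1 degrees


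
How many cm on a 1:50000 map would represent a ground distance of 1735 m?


map_cm = 1735 * 100 / 50000 = 3.47 cm

3.47 cm


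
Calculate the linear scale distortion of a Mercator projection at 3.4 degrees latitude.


SF = 1 / cos(3.4) = 1 / 0.99824 = 1.002

1.002


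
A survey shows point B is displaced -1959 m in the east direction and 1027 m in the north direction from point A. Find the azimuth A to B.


az = atan2(-1959, 1027) = -62.3 deg
adjusted to 0-360: 297.7 degrees

297.7 degrees


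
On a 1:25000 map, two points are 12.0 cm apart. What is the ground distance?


ground = 12.0 cm * 25000 / 100 = 3000.0 m = 3.0 km

3.0 km


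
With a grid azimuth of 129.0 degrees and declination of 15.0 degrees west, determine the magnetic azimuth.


magnetic azimuth = grid azimuth - declination (east +ve)
mag_az = 129.0 - -15.0 = 144.0 degrees

144.0 degrees


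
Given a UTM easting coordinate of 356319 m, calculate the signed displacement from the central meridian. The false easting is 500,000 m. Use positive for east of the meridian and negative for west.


displacement = 356319 - 500000 = -143681 m

-143681 m


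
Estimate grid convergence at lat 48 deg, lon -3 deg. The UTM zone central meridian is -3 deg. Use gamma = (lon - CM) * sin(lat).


gamma = (-3 - -3) * sin(48) = 0 * 0.743145 = 0.0 degrees

0.0 degrees


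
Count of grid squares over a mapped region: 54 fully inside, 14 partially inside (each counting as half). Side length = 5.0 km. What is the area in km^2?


effective squares = 54 + 14 * 0.5 = 61.0
area = 61.0 * 25.0 = 1525.0 km^2

1525.0 km^2


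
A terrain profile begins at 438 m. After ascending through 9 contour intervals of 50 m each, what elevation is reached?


elevation = 438 + 9 * 50 = 888 m

888 m


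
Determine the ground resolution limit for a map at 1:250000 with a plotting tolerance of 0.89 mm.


ground = 0.89 mm * 250000 / 1000 = 222.5 m

222.5 m


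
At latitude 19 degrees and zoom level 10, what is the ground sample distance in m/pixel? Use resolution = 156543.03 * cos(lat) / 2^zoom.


res = 156543.03 * cos(19) / 2^10 = 156543.03 * 0.94551858 / 1024 = 144.55 m/pixel

144.55 m/pixel


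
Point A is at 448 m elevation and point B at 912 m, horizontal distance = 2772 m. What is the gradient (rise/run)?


gradient = (912 - 448) / 2772 = 464 / 2772 = 0.1674

0.1674


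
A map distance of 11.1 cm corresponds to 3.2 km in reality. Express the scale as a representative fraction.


ground = 3.2 km = 320000 cm; RF denominator = ground / map = 320000 / 11.1 ≈ 28829; RF = 1:28829

1:28829


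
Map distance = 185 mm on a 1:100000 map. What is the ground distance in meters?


ground = 185 mm * 100000 / 1000 = 18500.0 m

18500.0 m


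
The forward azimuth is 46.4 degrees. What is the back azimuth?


back azimuth = (46.4 + 180) mod 360 = 226.4 degrees

226.4 degrees


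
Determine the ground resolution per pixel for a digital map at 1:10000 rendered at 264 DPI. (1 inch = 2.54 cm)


pixel_cm = 2.54 / 264 ≈ 0.009621 cm
ground = pixel_cm * 10000 / 100 = 2.54 * 10000 / (264 * 100) = 25400 / 26400 ≈ 0.96 m

0.96 m


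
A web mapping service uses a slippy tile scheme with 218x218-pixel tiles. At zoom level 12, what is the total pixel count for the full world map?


tiles per axis = 2^12 = 4096
total tiles = 4096^2 = 16777216
pixels per axis = 4096 * 218 = 892928
total pixels = 892928^2 = 797320413184

797320413184 pixels


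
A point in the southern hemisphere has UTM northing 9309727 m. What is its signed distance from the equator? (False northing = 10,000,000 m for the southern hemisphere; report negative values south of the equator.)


For southern: actual = 9309727 - 10000000 = -690273 m

-690273 m


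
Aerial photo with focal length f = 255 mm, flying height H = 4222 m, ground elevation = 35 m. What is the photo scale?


scale = f / (H - h) = 255 mm / 4187 m = 255 / 4187000 = 1:16420

1:16420


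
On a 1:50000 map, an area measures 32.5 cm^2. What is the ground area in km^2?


ground_area = 32.5 * (50000/100)^2 = 8125000.0 m^2 = 8.125 km^2

8.125 km^2


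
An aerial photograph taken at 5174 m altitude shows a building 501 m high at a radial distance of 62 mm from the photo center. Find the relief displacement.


d = h * r / H = 501 * 62 / 5174 = 6.0 mm

6.0 mm


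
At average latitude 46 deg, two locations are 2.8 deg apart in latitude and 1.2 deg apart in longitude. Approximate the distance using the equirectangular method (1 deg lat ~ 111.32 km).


dlat_km = 2.8 * 111.32 = 311.696
dlon_km = 1.2 * 111.32 * cos(46) ≈ 92.795
dist = sqrt(311.696^2 + 92.795^2) ≈ 325.2 km

325.2 km


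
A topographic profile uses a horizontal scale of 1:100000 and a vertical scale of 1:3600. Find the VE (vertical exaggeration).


VE = horizontal_scale / vertical_scale = 100000 / 3600 ≈ 27.8

27.8x


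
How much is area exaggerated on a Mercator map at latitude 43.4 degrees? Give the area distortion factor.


area_distortion = 1/cos^2(43.4) = 1.894

1.894


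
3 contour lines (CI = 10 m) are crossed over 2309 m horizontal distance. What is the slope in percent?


elevation change = 3 * 10 = 30 m
slope = 30 / 2309 * 100 = 1.3%

1.3%


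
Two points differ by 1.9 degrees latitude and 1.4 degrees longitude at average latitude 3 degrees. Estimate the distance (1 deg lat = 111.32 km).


dlat_km = 1.9 * 111.32 = 211.508
dlon_km = 1.4 * 111.32 * cos(3) ≈ 155.634
dist = sqrt(211.508^2 + 155.634^2) ≈ 262.6 km

262.6 km


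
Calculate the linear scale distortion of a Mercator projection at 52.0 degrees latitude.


SF = 1 / cos(52.0) = 1 / 0.615661 = 1.624

1.624


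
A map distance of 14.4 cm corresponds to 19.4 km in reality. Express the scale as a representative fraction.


ground = 19.4 km = 1940000 cm; RF denominator = ground / map = 1940000 / 14.4 ≈ 134722; RF = 1:134722

1:134722


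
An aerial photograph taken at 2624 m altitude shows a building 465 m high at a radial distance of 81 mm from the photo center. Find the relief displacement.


d = h * r / H = 465 * 81 / 2624 = 14.35 mm

14.35 mm


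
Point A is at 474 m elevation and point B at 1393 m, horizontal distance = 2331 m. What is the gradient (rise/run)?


gradient = (1393 - 474) / 2331 = 919 / 2331 = 0.3943

0.3943


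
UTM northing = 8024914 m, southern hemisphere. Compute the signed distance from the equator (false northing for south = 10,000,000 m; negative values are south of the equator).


For southern: actual = 8024914 - 10000000 = -1975086 m

-1975086 m


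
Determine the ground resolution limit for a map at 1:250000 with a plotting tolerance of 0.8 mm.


ground = 0.8 mm * 250000 / 1000 = 200.0 m

200.0 m


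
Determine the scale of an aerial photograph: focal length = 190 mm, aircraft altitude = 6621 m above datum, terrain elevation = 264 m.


scale = f / (H - h) = 190 mm / 6357 m = 190 / 6357000 = 1:33458

1:33458


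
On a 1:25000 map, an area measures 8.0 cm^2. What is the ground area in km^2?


ground_area = 8.0 * (25000/100)^2 = 500000.0 m^2 = 0.5 km^2

0.5 km^2


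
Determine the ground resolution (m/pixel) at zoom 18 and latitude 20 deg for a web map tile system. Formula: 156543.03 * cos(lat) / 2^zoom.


res = 156543.03 * cos(20) / 2^18 = 156543.03 * 0.93969262 / 262144 = 0.56 m/pixel

0.56 m/pixel


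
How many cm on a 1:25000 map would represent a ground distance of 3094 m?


map_cm = 3094 * 100 / 25000 = 12.376 cm ≈ 12.38 cm

12.38 cm


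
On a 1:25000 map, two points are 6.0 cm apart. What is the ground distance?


ground = 6.0 cm * 25000 / 100 = 1500.0 m = 1.5 km

1.5 km


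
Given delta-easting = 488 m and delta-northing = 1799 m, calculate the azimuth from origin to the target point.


az = atan2(488, 1799) = 15.2 deg
adjusted to 0-360: 15.2 degrees

15.2 degrees


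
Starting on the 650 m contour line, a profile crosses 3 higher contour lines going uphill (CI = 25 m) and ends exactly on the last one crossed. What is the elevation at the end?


elevation = 650 + 3 * 25 = 725 m

725 m


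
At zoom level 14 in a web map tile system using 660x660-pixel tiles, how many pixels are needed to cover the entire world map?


tiles per axis = 2^14 = 16384
total tiles = 16384^2 = 268435456
pixels per axis = 16384 * 660 = 10813440
total pixels = 10813440^2 = 116930484633600

116930484633600 pixels


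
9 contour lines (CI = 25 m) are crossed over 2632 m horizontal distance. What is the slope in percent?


elevation change = 9 * 25 = 225 m
slope = 225 / 2632 * 100 = 8.5%

8.5%


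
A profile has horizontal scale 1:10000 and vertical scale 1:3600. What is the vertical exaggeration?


VE = horizontal_scale / vertical_scale = 10000 / 3600 ≈ 2.8

2.8x


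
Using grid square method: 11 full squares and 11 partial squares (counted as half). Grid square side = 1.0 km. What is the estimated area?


effective squares = 11 + 11 * 0.5 = 16.5
area = 16.5 * 1.0 = 16.5 km^2

16.5 km^2


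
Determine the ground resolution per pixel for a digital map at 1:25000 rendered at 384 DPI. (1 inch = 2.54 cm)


pixel_cm = 2.54 / 384 ≈ 0.006615 cm
ground = pixel_cm * 25000 / 100 = 2.54 * 25000 / (384 * 100) = 63500 / 38400 ≈ 1.65 m

1.65 m


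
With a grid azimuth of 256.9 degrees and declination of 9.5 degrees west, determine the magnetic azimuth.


magnetic azimuth = grid azimuth - declination (east +ve)
mag_az = 256.9 - -9.5 = 266.4 degrees

266.4 degrees


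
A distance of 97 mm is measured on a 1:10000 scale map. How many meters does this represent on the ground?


ground = 97 mm * 10000 / 1000 = 970.0 m

970.0 m


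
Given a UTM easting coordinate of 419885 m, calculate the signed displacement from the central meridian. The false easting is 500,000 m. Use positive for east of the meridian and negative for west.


displacement = 419885 - 500000 = -80115 m

-80115 m


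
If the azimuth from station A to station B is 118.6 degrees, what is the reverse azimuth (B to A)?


back azimuth = (118.6 + 180) mod 360 = 298.6 degrees

298.6 degrees


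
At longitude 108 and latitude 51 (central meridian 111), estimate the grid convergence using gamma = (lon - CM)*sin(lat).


gamma = (108 - 111) * sin(51) = -3 * 0.777146 = -2.331 degrees

-2.331 degrees


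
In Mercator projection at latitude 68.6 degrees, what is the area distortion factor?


area_distortion = 1/cos^2(68.6) = 7.511

7.511


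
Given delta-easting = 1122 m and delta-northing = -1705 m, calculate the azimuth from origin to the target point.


az = atan2(1122, -1705) = 146.7 deg
adjusted to 0-360: 146.7 degrees

146.7 degrees


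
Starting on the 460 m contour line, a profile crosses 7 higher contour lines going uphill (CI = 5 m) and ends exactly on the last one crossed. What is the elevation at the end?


elevation = 460 + 7 * 5 = 495 m

495 m


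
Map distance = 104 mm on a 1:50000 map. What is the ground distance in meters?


ground = 104 mm * 50000 / 1000 = 5200.0 m

5200.0 m


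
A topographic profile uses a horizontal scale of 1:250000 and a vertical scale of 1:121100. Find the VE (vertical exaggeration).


VE = horizontal_scale / vertical_scale = 250000 / 121100 ≈ 2.1

2.1x


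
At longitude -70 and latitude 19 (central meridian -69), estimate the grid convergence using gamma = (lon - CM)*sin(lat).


gamma = (-70 - -69) * sin(19) = -1 * 0.325568 = -0.326 degrees

-0.326 degrees


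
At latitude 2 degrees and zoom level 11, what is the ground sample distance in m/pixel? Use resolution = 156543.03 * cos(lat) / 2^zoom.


res = 156543.03 * cos(2) / 2^11 = 156543.03 * 0.99939083 / 2048 = 76.39 m/pixel

76.39 m/pixel
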